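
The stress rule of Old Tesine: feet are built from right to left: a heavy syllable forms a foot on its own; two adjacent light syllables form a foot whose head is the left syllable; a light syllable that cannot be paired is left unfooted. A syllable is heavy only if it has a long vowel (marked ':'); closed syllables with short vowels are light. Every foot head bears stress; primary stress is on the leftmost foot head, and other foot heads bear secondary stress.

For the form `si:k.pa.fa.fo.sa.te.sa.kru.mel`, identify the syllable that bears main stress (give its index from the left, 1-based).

1

Weights: 1 si:k H, 2 pa L, 3 fa L, 4 fo L, 5 sa L, 6 te L, 7 sa L, 8 kru L, 9 mel L.
Parse right to left (heavy = foot alone; LL = one foot; stranded L unfooted): (ˈsi:k) (ˈpa.fa) (ˈfo.sa) (ˈte.sa) (ˈkru.mel).
Foot heads: 1, 2, 4, 6, 8.
Primary stress on the leftmost head = syllable 1.
Primary stress: syllable 1 → ˈsi:k.pa.fa.fo.sa.te.sa.kru.mel.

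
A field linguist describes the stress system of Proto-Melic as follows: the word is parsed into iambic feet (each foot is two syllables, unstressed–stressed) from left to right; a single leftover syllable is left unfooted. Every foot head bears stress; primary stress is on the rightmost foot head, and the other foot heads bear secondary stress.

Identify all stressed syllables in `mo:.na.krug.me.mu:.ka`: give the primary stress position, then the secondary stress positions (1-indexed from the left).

Parse left to right into iambic (σˈσ) feet: (mo:.ˈna) (krug.ˈme) (mu:.ˈka).
Foot heads (stressed positions): 2, 4, 6.
End Rule Rightmost: primary stress on the rightmost head = syllable 6.
Secondary stress on 2, 4: mo:.ˌna.krug.ˌme.mu:.ˈka.

primary 6, secondary 2, 4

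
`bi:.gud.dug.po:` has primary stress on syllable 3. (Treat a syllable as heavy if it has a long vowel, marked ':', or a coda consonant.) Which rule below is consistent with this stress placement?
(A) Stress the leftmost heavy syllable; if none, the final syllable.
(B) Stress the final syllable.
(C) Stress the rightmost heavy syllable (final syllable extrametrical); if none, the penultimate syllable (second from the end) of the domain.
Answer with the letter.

C

Rule A → syllable 1 (observed: 3).
Rule B → syllable 4 (observed: 3).
Rule C → syllable 3 ✓.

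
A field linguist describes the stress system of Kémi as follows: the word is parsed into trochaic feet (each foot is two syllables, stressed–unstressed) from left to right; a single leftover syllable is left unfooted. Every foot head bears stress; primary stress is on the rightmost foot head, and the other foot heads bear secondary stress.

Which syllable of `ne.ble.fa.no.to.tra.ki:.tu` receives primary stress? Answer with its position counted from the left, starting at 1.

7

Parse left to right into trochaic (ˈσσ) feet: (ˈne.ble) (ˈfa.no) (ˈto.tra) (ˈki:.tu).
Foot heads (stressed positions): 1, 3, 5, 7.
End Rule Rightmost: primary stress on the rightmost head = syllable 7.
Primary stress: syllable 7 → ne.ble.fa.no.to.tra.ˈki:.tu.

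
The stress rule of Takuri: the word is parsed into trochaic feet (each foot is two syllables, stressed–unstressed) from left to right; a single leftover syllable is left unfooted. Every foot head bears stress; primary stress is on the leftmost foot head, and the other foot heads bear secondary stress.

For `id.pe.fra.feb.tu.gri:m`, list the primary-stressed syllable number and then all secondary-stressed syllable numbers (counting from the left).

primary 1, secondary 3, 5

Parse left to right into trochaic (ˈσσ) feet: (ˈid.pe) (ˈfra.feb) (ˈtu.gri:m).
Foot heads (stressed positions): 1, 3, 5.
End Rule Leftmost: primary stress on the leftmost head = syllable 1.
Secondary stress on 3, 5: ˈid.pe.ˌfra.feb.ˌtu.gri:m.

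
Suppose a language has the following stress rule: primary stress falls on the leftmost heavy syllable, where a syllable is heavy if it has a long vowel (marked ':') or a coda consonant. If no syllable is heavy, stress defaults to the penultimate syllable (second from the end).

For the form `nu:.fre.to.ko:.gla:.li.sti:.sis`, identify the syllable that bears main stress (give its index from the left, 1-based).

1

Weights: 1 nu: H, 2 fre L, 3 to L, 4 ko: H, 5 gla: H, 6 li L, 7 sti: H, 8 sis H.
Heavy syllables in the domain: 1, 4, 5, 7, 8. The leftmost is syllable 1 (nu:).
Primary stress: syllable 1 → ˈnu:.fre.to.ko:.gla:.li.sti:.sis.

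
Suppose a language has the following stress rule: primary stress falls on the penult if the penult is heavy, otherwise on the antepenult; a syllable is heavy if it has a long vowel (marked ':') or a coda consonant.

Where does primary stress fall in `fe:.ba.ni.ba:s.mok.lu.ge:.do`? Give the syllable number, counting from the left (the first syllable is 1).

Weights: 6 lu L, 7 ge: H, 8 do L.
The penult (syllable 7, ge:) is heavy, so it takes stress.
Primary stress: syllable 7 → fe:.ba.ni.ba:s.mok.lu.ˈge:.do.

7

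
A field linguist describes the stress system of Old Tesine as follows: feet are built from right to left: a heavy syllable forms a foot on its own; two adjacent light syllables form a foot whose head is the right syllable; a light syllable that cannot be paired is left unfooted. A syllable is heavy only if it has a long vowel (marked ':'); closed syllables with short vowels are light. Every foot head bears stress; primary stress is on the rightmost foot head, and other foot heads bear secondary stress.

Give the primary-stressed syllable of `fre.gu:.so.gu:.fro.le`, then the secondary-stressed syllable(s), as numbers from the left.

primary 6, secondary 2, 4

Weights: 1 fre L, 2 gu: H, 3 so L, 4 gu: H, 5 fro L, 6 le L.
Parse right to left (heavy = foot alone; LL = one foot; stranded L unfooted): fre (ˈgu:) so (ˈgu:) (fro.ˈle).
Foot heads: 2, 4, 6.
Primary stress on the rightmost head = syllable 6.
Secondary stress on 2, 4: fre.ˌgu:.so.ˌgu:.fro.ˈle.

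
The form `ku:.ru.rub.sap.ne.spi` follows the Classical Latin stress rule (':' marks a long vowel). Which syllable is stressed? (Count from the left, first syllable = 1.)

Classical Latin: stress the penult if heavy (long vowel or closed), else the antepenult.
Weights: 4 sap H, 5 ne L, 6 spi L.
The penult (syllable 5, ne) is light, so stress falls on the antepenult (syllable 4, sap).
Stress on syllable 4: ku:.ru.rub.ˈsap.ne.spi.

4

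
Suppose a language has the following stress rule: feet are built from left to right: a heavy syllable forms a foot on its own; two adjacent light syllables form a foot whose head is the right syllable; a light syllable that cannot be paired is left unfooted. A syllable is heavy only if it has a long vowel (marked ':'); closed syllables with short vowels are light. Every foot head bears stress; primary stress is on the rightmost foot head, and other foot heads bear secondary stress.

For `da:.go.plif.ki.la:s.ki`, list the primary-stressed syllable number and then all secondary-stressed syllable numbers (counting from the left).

Weights: 1 da: H, 2 go L, 3 plif L, 4 ki L, 5 la:s H, 6 ki L.
Parse left to right (heavy = foot alone; LL = one foot; stranded L unfooted): (ˈda:) (go.ˈplif) ki (ˈla:s) ki.
Foot heads: 1, 3, 5.
Primary stress on the rightmost head = syllable 5.
Secondary stress on 1, 3: ˌda:.go.ˌplif.ki.ˈla:s.ki.

primary 5, secondary 1, 3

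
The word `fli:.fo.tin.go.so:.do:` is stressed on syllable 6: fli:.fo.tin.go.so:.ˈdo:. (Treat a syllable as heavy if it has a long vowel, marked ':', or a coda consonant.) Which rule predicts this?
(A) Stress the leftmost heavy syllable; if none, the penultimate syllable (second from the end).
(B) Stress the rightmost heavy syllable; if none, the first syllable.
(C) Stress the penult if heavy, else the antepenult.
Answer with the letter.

Rule A → syllable 1 (observed: 6).
Rule B → syllable 6 ✓.
Rule C → syllable 5 (observed: 6).

B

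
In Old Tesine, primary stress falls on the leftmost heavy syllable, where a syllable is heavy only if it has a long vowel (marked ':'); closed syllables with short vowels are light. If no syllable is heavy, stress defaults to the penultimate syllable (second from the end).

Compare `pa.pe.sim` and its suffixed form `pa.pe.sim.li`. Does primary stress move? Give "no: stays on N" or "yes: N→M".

yes: 2→3

Base `pa.pe.sim` (3 syllables):
  Weights: 1 pa L, 2 pe L, 3 sim L.
  No heavy syllable in the domain; default to the penultimate syllable (second from the end) = syllable 2.
  → primary stress on syllable 2.
Suffixed `pa.pe.sim.li` (4 syllables):
  Weights: 1 pa L, 2 pe L, 3 sim L, 4 li L.
  No heavy syllable in the domain; default to the penultimate syllable (second from the end) = syllable 3.
  → primary stress on syllable 3.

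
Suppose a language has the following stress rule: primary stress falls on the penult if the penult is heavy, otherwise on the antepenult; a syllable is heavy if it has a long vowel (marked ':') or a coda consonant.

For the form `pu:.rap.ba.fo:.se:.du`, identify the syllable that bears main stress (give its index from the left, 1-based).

5

Weights: 4 fo: H, 5 se: H, 6 du L.
The penult (syllable 5, se:) is heavy, so it takes stress.
Primary stress: syllable 5 → pu:.rap.ba.fo:.ˈse:.du.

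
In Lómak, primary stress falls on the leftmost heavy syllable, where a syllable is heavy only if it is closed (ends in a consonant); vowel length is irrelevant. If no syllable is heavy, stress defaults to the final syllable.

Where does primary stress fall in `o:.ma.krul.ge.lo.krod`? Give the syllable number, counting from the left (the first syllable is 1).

3

Weights: 1 o: L, 2 ma L, 3 krul H, 4 ge L, 5 lo L, 6 krod H.
Heavy syllables in the domain: 3, 6. The leftmost is syllable 3 (krul).
Primary stress: syllable 3 → o:.ma.ˈkrul.ge.lo.krod.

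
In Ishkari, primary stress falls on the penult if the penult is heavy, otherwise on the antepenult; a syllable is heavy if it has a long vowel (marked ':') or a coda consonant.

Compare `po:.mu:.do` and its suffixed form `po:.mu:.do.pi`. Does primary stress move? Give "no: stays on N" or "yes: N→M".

Base `po:.mu:.do` (3 syllables):
  Weights: 1 po: H, 2 mu: H, 3 do L.
  The penult (syllable 2, mu:) is heavy, so it takes stress.
  → primary stress on syllable 2.
Suffixed `po:.mu:.do.pi` (4 syllables):
  Weights: 2 mu: H, 3 do L, 4 pi L.
  The penult (syllable 3, do) is light, so stress falls on the antepenult (syllable 2, mu:).
  → primary stress on syllable 2.

no: stays on 2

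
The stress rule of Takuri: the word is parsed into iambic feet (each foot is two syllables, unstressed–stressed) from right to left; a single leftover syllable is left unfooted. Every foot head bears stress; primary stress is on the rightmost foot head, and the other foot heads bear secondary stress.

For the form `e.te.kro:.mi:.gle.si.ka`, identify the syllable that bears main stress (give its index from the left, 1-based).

Parse right to left into iambic (σˈσ) feet: e (te.ˈkro:) (mi:.ˈgle) (si.ˈka). Syllable 1 is left unfooted.
Foot heads (stressed positions): 3, 5, 7.
End Rule Rightmost: primary stress on the rightmost head = syllable 7.
Primary stress: syllable 7 → e.te.kro:.mi:.gle.si.ˈka.

7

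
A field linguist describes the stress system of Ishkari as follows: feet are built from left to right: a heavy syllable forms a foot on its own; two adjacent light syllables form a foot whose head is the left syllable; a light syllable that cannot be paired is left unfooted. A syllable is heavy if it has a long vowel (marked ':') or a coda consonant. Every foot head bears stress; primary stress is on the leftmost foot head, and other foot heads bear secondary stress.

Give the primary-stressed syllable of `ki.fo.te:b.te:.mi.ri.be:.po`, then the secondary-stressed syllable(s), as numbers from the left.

primary 1, secondary 3, 4, 5, 7

Weights: 1 ki L, 2 fo L, 3 te:b H, 4 te: H, 5 mi L, 6 ri L, 7 be: H, 8 po L.
Parse left to right (heavy = foot alone; LL = one foot; stranded L unfooted): (ˈki.fo) (ˈte:b) (ˈte:) (ˈmi.ri) (ˈbe:) po.
Foot heads: 1, 3, 4, 5, 7.
Primary stress on the leftmost head = syllable 1.
Secondary stress on 3, 4, 5, 7: ˈki.fo.ˌte:b.ˌte:.ˌmi.ri.ˌbe:.po.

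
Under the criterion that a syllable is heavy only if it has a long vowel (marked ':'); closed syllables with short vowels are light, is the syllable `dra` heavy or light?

`dra`: short vowel, open (no coda). Short vowel → light.

light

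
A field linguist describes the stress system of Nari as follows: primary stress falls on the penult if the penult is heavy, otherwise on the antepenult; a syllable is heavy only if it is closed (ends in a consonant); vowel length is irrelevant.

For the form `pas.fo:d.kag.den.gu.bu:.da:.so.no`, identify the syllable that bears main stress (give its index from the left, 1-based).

Weights: 7 da: L, 8 so L, 9 no L.
The penult (syllable 8, so) is light, so stress falls on the antepenult (syllable 7, da:).
Primary stress: syllable 7 → pas.fo:d.kag.den.gu.bu:.ˈda:.so.no.

7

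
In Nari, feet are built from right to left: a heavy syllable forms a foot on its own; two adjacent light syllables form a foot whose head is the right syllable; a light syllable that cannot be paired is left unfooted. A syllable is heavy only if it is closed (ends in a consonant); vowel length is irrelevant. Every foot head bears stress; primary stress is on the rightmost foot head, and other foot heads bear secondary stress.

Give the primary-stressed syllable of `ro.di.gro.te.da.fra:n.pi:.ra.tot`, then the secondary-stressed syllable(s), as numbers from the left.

primary 9, secondary 3, 5, 6, 8

Weights: 1 ro L, 2 di L, 3 gro L, 4 te L, 5 da L, 6 fra:n H, 7 pi: L, 8 ra L, 9 tot H.
Parse right to left (heavy = foot alone; LL = one foot; stranded L unfooted): ro (di.ˈgro) (te.ˈda) (ˈfra:n) (pi:.ˈra) (ˈtot).
Foot heads: 3, 5, 6, 8, 9.
Primary stress on the rightmost head = syllable 9.
Secondary stress on 3, 5, 6, 8: ro.di.ˌgro.te.ˌda.ˌfra:n.pi:.ˌra.ˈtot.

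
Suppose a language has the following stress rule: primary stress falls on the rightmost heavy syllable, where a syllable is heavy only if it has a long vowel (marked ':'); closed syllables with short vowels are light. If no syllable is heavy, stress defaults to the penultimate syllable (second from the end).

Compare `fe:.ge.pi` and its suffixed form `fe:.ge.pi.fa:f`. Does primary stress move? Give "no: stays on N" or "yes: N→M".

Base `fe:.ge.pi` (3 syllables):
  Weights: 1 fe: H, 2 ge L, 3 pi L.
  Heavy syllables in the domain: 1. The rightmost is syllable 1 (fe:).
  → primary stress on syllable 1.
Suffixed `fe:.ge.pi.fa:f` (4 syllables):
  Weights: 1 fe: H, 2 ge L, 3 pi L, 4 fa:f H.
  Heavy syllables in the domain: 1, 4. The rightmost is syllable 4 (fa:f).
  → primary stress on syllable 4.

yes: 1→4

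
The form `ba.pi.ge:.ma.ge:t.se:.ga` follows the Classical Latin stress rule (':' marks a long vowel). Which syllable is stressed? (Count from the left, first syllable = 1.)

Classical Latin: stress the penult if heavy (long vowel or closed), else the antepenult.
Weights: 5 ge:t H, 6 se: H, 7 ga L.
The penult (syllable 6, se:) is heavy, so it takes stress.
Stress on syllable 6: ba.pi.ge:.ma.ge:t.ˈse:.ga.

6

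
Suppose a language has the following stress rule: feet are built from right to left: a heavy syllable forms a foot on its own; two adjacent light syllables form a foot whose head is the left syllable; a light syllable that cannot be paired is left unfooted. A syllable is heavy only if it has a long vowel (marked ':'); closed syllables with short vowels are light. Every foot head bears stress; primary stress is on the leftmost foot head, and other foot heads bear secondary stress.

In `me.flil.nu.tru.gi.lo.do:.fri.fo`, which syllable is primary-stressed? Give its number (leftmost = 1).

Weights: 1 me L, 2 flil L, 3 nu L, 4 tru L, 5 gi L, 6 lo L, 7 do: H, 8 fri L, 9 fo L.
Parse right to left (heavy = foot alone; LL = one foot; stranded L unfooted): (ˈme.flil) (ˈnu.tru) (ˈgi.lo) (ˈdo:) (ˈfri.fo).
Foot heads: 1, 3, 5, 7, 8.
Primary stress on the leftmost head = syllable 1.
Primary stress: syllable 1 → ˈme.flil.nu.tru.gi.lo.do:.fri.fo.

1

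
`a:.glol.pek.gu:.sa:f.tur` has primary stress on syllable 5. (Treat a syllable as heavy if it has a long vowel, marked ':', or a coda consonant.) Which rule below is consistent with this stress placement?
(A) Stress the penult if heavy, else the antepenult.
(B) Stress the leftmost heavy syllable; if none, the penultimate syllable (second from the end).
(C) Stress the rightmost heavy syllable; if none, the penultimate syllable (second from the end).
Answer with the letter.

Rule A → syllable 5 ✓.
Rule B → syllable 1 (observed: 5).
Rule C → syllable 6 (observed: 5).

A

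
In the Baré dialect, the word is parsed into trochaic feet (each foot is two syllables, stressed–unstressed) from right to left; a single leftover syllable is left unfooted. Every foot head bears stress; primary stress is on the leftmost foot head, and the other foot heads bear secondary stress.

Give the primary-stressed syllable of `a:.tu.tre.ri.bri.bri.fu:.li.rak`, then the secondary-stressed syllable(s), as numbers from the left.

primary 2, secondary 4, 6, 8

Parse right to left into trochaic (ˈσσ) feet: a: (ˈtu.tre) (ˈri.bri) (ˈbri.fu:) (ˈli.rak). Syllable 1 is left unfooted.
Foot heads (stressed positions): 2, 4, 6, 8.
End Rule Leftmost: primary stress on the leftmost head = syllable 2.
Secondary stress on 4, 6, 8: a:.ˈtu.tre.ˌri.bri.ˌbri.fu:.ˌli.rak.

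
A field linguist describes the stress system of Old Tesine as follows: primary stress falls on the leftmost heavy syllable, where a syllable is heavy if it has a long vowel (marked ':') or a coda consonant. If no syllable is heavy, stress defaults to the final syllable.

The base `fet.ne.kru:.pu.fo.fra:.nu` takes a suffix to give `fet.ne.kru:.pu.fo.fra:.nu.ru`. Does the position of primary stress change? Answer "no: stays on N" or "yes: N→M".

Base `fet.ne.kru:.pu.fo.fra:.nu` (7 syllables):
  Weights: 1 fet H, 2 ne L, 3 kru: H, 4 pu L, 5 fo L, 6 fra: H, 7 nu L.
  Heavy syllables in the domain: 1, 3, 6. The leftmost is syllable 1 (fet).
  → primary stress on syllable 1.
Suffixed `fet.ne.kru:.pu.fo.fra:.nu.ru` (8 syllables):
  Weights: 1 fet H, 2 ne L, 3 kru: H, 4 pu L, 5 fo L, 6 fra: H, 7 nu L, 8 ru L.
  Heavy syllables in the domain: 1, 3, 6. The leftmost is syllable 1 (fet).
  → primary stress on syllable 1.

no: stays on 1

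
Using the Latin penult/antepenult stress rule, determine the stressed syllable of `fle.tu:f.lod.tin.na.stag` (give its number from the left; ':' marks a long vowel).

4

Classical Latin: stress the penult if heavy (long vowel or closed), else the antepenult.
Weights: 4 tin H, 5 na L, 6 stag H.
The penult (syllable 5, na) is light, so stress falls on the antepenult (syllable 4, tin).
Stress on syllable 4: fle.tu:f.lod.ˈtin.na.stag.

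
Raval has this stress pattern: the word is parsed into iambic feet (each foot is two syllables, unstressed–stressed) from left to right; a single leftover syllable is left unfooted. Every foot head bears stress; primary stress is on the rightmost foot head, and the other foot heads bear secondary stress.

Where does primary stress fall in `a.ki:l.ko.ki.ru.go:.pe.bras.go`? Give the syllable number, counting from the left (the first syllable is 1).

Parse left to right into iambic (σˈσ) feet: (a.ˈki:l) (ko.ˈki) (ru.ˈgo:) (pe.ˈbras) go. Syllable 9 is left unfooted.
Foot heads (stressed positions): 2, 4, 6, 8.
End Rule Rightmost: primary stress on the rightmost head = syllable 8.
Primary stress: syllable 8 → a.ki:l.ko.ki.ru.go:.pe.ˈbras.go.

8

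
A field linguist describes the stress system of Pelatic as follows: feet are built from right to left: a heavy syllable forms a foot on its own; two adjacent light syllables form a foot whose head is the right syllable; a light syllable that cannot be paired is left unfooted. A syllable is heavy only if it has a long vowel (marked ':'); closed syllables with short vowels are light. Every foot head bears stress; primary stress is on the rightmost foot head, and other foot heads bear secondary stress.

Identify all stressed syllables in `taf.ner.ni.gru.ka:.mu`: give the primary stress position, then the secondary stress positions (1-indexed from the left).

Weights: 1 taf L, 2 ner L, 3 ni L, 4 gru L, 5 ka: H, 6 mu L.
Parse right to left (heavy = foot alone; LL = one foot; stranded L unfooted): (taf.ˈner) (ni.ˈgru) (ˈka:) mu.
Foot heads: 2, 4, 5.
Primary stress on the rightmost head = syllable 5.
Secondary stress on 2, 4: taf.ˌner.ni.ˌgru.ˈka:.mu.

primary 5, secondary 2, 4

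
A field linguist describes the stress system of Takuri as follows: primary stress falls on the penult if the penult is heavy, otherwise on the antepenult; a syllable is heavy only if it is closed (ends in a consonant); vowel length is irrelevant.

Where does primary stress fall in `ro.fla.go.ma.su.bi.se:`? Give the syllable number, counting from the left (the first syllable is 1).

5

Weights: 5 su L, 6 bi L, 7 se: L.
The penult (syllable 6, bi) is light, so stress falls on the antepenult (syllable 5, su).
Primary stress: syllable 5 → ro.fla.go.ma.ˈsu.bi.se:.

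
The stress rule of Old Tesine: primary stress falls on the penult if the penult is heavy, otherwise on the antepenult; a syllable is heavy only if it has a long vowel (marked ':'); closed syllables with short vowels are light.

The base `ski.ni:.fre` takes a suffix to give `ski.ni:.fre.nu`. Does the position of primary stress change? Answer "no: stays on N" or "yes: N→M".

no: stays on 2

Base `ski.ni:.fre` (3 syllables):
  Weights: 1 ski L, 2 ni: H, 3 fre L.
  The penult (syllable 2, ni:) is heavy, so it takes stress.
  → primary stress on syllable 2.
Suffixed `ski.ni:.fre.nu` (4 syllables):
  Weights: 2 ni: H, 3 fre L, 4 nu L.
  The penult (syllable 3, fre) is light, so stress falls on the antepenult (syllable 2, ni:).
  → primary stress on syllable 2.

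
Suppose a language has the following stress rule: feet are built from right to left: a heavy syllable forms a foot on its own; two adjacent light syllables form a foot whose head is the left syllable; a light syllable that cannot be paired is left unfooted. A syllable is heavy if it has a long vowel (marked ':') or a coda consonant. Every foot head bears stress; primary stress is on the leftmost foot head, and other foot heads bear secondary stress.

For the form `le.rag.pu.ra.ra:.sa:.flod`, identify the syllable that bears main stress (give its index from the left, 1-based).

Weights: 1 le L, 2 rag H, 3 pu L, 4 ra L, 5 ra: H, 6 sa: H, 7 flod H.
Parse right to left (heavy = foot alone; LL = one foot; stranded L unfooted): le (ˈrag) (ˈpu.ra) (ˈra:) (ˈsa:) (ˈflod).
Foot heads: 2, 3, 5, 6, 7.
Primary stress on the leftmost head = syllable 2.
Primary stress: syllable 2 → le.ˈrag.pu.ra.ra:.sa:.flod.

2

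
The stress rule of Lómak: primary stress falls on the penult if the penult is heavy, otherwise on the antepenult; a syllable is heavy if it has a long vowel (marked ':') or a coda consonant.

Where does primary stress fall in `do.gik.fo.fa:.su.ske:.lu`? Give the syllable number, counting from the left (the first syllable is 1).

6

Weights: 5 su L, 6 ske: H, 7 lu L.
The penult (syllable 6, ske:) is heavy, so it takes stress.
Primary stress: syllable 6 → do.gik.fo.fa:.su.ˈske:.lu.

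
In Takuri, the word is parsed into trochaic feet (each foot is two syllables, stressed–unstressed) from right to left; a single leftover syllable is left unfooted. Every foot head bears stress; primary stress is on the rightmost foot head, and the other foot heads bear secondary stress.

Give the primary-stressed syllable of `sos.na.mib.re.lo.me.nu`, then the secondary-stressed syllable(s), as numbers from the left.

primary 6, secondary 2, 4

Parse right to left into trochaic (ˈσσ) feet: sos (ˈna.mib) (ˈre.lo) (ˈme.nu). Syllable 1 is left unfooted.
Foot heads (stressed positions): 2, 4, 6.
End Rule Rightmost: primary stress on the rightmost head = syllable 6.
Secondary stress on 2, 4: sos.ˌna.mib.ˌre.lo.ˈme.nu.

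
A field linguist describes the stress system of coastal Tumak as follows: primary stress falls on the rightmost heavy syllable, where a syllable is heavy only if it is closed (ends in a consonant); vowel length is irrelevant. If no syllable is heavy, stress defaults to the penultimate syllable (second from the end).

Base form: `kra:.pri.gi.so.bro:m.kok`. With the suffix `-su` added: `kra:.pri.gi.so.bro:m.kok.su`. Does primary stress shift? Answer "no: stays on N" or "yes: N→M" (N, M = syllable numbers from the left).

no: stays on 6

Base `kra:.pri.gi.so.bro:m.kok` (6 syllables):
  Weights: 1 kra: L, 2 pri L, 3 gi L, 4 so L, 5 bro:m H, 6 kok H.
  Heavy syllables in the domain: 5, 6. The rightmost is syllable 6 (kok).
  → primary stress on syllable 6.
Suffixed `kra:.pri.gi.so.bro:m.kok.su` (7 syllables):
  Weights: 1 kra: L, 2 pri L, 3 gi L, 4 so L, 5 bro:m H, 6 kok H, 7 su L.
  Heavy syllables in the domain: 5, 6. The rightmost is syllable 6 (kok).
  → primary stress on syllable 6.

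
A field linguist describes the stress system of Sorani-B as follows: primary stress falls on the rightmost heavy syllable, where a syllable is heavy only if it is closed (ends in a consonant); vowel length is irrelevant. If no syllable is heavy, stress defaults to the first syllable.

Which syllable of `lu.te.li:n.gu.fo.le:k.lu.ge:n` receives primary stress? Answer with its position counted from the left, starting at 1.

8

Weights: 1 lu L, 2 te L, 3 li:n H, 4 gu L, 5 fo L, 6 le:k H, 7 lu L, 8 ge:n H.
Heavy syllables in the domain: 3, 6, 8. The rightmost is syllable 8 (ge:n).
Primary stress: syllable 8 → lu.te.li:n.gu.fo.le:k.lu.ˈge:n.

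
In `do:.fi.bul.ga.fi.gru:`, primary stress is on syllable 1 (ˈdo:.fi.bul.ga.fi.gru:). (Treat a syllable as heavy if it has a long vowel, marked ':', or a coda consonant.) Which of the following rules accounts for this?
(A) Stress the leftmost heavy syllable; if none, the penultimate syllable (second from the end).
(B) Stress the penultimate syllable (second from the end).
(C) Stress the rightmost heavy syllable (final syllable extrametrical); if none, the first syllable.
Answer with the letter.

A

Rule A → syllable 1 ✓.
Rule B → syllable 5 (observed: 1).
Rule C → syllable 3 (observed: 1).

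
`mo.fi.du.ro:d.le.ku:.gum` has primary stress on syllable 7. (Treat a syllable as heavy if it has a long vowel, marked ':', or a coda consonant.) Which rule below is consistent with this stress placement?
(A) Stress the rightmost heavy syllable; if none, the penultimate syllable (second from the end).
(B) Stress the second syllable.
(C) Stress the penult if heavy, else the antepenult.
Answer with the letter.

A

Rule A → syllable 7 ✓.
Rule B → syllable 2 (observed: 7).
Rule C → syllable 6 (observed: 7).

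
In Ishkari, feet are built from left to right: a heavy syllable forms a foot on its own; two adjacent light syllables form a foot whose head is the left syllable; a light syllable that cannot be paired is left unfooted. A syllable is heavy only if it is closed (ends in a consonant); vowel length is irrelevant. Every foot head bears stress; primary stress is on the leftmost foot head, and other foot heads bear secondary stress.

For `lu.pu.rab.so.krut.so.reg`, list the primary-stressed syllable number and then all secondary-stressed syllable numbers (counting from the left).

primary 1, secondary 3, 5, 7

Weights: 1 lu L, 2 pu L, 3 rab H, 4 so L, 5 krut H, 6 so L, 7 reg H.
Parse left to right (heavy = foot alone; LL = one foot; stranded L unfooted): (ˈlu.pu) (ˈrab) so (ˈkrut) so (ˈreg).
Foot heads: 1, 3, 5, 7.
Primary stress on the leftmost head = syllable 1.
Secondary stress on 3, 5, 7: ˈlu.pu.ˌrab.so.ˌkrut.so.ˌreg.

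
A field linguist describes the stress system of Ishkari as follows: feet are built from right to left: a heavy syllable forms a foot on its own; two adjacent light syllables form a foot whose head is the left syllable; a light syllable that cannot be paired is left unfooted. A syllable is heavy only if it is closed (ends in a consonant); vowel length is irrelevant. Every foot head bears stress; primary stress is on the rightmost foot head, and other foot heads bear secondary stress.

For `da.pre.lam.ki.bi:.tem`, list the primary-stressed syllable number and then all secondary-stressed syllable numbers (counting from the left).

Weights: 1 da L, 2 pre L, 3 lam H, 4 ki L, 5 bi: L, 6 tem H.
Parse right to left (heavy = foot alone; LL = one foot; stranded L unfooted): (ˈda.pre) (ˈlam) (ˈki.bi:) (ˈtem).
Foot heads: 1, 3, 4, 6.
Primary stress on the rightmost head = syllable 6.
Secondary stress on 1, 3, 4: ˌda.pre.ˌlam.ˌki.bi:.ˈtem.

primary 6, secondary 1, 3, 4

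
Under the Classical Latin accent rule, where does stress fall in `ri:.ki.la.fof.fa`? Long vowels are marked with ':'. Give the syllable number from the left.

Classical Latin: stress the penult if heavy (long vowel or closed), else the antepenult.
Weights: 3 la L, 4 fof H, 5 fa L.
The penult (syllable 4, fof) is heavy, so it takes stress.
Stress on syllable 4: ri:.ki.la.ˈfof.fa.

4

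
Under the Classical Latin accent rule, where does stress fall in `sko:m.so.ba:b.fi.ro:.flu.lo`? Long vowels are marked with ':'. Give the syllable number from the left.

5

Classical Latin: stress the penult if heavy (long vowel or closed), else the antepenult.
Weights: 5 ro: H, 6 flu L, 7 lo L.
The penult (syllable 6, flu) is light, so stress falls on the antepenult (syllable 5, ro:).
Stress on syllable 5: sko:m.so.ba:b.fi.ˈro:.flu.lo.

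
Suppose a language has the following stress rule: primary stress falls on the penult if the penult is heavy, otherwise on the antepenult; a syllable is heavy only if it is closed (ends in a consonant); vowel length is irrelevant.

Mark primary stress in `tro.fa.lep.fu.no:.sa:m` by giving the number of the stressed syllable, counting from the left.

Weights: 4 fu L, 5 no: L, 6 sa:m H.
The penult (syllable 5, no:) is light, so stress falls on the antepenult (syllable 4, fu).
Primary stress: syllable 4 → tro.fa.lep.ˈfu.no:.sa:m.

4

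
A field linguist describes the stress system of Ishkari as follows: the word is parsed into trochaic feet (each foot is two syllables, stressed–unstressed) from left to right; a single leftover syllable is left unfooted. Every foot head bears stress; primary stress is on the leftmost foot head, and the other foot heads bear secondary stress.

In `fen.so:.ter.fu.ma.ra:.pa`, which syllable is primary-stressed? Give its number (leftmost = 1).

1

Parse left to right into trochaic (ˈσσ) feet: (ˈfen.so:) (ˈter.fu) (ˈma.ra:) pa. Syllable 7 is left unfooted.
Foot heads (stressed positions): 1, 3, 5.
End Rule Leftmost: primary stress on the leftmost head = syllable 1.
Primary stress: syllable 1 → ˈfen.so:.ter.fu.ma.ra:.pa.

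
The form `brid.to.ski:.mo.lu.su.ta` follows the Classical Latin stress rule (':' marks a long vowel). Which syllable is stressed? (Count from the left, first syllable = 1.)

5

Classical Latin: stress the penult if heavy (long vowel or closed), else the antepenult.
Weights: 5 lu L, 6 su L, 7 ta L.
The penult (syllable 6, su) is light, so stress falls on the antepenult (syllable 5, lu).
Stress on syllable 5: brid.to.ski:.mo.ˈlu.su.ta.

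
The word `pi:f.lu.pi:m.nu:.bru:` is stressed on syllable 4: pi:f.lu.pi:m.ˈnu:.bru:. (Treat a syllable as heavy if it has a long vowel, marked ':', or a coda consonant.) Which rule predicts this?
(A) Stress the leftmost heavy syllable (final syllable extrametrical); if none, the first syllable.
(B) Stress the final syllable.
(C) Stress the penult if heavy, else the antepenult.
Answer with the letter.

Rule A → syllable 1 (observed: 4).
Rule B → syllable 5 (observed: 4).
Rule C → syllable 4 ✓.

C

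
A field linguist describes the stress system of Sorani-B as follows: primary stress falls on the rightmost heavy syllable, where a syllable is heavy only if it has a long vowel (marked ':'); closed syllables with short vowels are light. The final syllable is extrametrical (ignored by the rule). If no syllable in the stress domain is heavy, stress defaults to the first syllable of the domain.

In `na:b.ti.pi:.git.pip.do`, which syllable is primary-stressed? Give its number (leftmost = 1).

The final syllable (6, do) is extrametrical; the stress domain is syllables 1–5.
Weights: 1 na:b H, 2 ti L, 3 pi: H, 4 git L, 5 pip L.
Heavy syllables in the domain: 1, 3. The rightmost is syllable 3 (pi:).
Primary stress: syllable 3 → na:b.ti.ˈpi:.git.pip.do.

3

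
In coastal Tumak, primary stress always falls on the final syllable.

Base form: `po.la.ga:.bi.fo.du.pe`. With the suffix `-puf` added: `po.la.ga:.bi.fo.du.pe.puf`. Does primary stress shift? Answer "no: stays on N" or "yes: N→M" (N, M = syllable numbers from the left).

yes: 7→8

Base `po.la.ga:.bi.fo.du.pe` (7 syllables):
  The word has 7 syllables; the final syllable is syllable 7 (pe).
  → primary stress on syllable 7.
Suffixed `po.la.ga:.bi.fo.du.pe.puf` (8 syllables):
  The word has 8 syllables; the final syllable is syllable 8 (puf).
  → primary stress on syllable 8.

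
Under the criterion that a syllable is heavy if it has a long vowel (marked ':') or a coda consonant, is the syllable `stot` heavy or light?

heavy

`stot`: short vowel, closed (coda /t/). Closed → heavy.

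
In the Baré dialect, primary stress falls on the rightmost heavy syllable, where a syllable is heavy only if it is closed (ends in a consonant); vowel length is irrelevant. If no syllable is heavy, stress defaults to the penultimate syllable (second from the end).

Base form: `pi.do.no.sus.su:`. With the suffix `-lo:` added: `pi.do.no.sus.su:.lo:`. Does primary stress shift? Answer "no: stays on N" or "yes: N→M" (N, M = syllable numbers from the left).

Base `pi.do.no.sus.su:` (5 syllables):
  Weights: 1 pi L, 2 do L, 3 no L, 4 sus H, 5 su: L.
  Heavy syllables in the domain: 4. The rightmost is syllable 4 (sus).
  → primary stress on syllable 4.
Suffixed `pi.do.no.sus.su:.lo:` (6 syllables):
  Weights: 1 pi L, 2 do L, 3 no L, 4 sus H, 5 su: L, 6 lo: L.
  Heavy syllables in the domain: 4. The rightmost is syllable 4 (sus).
  → primary stress on syllable 4.

no: stays on 4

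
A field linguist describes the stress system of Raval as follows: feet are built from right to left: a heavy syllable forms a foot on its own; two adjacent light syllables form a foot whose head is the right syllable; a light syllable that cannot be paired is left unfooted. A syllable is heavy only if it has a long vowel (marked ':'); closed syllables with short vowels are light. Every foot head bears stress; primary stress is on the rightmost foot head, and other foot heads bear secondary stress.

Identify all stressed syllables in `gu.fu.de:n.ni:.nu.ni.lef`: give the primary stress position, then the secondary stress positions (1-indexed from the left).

Weights: 1 gu L, 2 fu L, 3 de:n H, 4 ni: H, 5 nu L, 6 ni L, 7 lef L.
Parse right to left (heavy = foot alone; LL = one foot; stranded L unfooted): (gu.ˈfu) (ˈde:n) (ˈni:) nu (ni.ˈlef).
Foot heads: 2, 3, 4, 7.
Primary stress on the rightmost head = syllable 7.
Secondary stress on 2, 3, 4: gu.ˌfu.ˌde:n.ˌni:.nu.ni.ˈlef.

primary 7, secondary 2, 3, 4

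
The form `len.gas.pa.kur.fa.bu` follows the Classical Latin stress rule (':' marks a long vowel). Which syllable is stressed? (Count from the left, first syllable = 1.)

4

Classical Latin: stress the penult if heavy (long vowel or closed), else the antepenult.
Weights: 4 kur H, 5 fa L, 6 bu L.
The penult (syllable 5, fa) is light, so stress falls on the antepenult (syllable 4, kur).
Stress on syllable 4: len.gas.pa.ˈkur.fa.bu.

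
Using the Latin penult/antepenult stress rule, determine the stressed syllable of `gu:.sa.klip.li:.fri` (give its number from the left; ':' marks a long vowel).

4

Classical Latin: stress the penult if heavy (long vowel or closed), else the antepenult.
Weights: 3 klip H, 4 li: H, 5 fri L.
The penult (syllable 4, li:) is heavy, so it takes stress.
Stress on syllable 4: gu:.sa.klip.ˈli:.fri.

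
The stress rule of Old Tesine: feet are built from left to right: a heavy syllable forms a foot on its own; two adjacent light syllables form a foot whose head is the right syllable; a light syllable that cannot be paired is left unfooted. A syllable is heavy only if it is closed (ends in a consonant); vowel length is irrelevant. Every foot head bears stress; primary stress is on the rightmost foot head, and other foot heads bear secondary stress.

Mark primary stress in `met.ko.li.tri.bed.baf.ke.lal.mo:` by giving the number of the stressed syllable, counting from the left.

Weights: 1 met H, 2 ko L, 3 li L, 4 tri L, 5 bed H, 6 baf H, 7 ke L, 8 lal H, 9 mo: L.
Parse left to right (heavy = foot alone; LL = one foot; stranded L unfooted): (ˈmet) (ko.ˈli) tri (ˈbed) (ˈbaf) ke (ˈlal) mo:.
Foot heads: 1, 3, 5, 6, 8.
Primary stress on the rightmost head = syllable 8.
Primary stress: syllable 8 → met.ko.li.tri.bed.baf.ke.ˈlal.mo:.

8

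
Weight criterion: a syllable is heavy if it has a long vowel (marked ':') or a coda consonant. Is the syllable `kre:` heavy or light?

`kre:`: long vowel, open (no coda). Long vowel → heavy.

heavy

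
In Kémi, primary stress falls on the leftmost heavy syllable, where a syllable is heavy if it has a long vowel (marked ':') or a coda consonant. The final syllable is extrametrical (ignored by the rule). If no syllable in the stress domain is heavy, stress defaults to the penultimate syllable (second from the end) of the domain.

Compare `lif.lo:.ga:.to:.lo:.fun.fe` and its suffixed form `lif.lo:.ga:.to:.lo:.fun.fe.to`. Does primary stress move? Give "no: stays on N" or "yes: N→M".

Base `lif.lo:.ga:.to:.lo:.fun.fe` (7 syllables):
  The final syllable (7, fe) is extrametrical; the stress domain is syllables 1–6.
  Weights: 1 lif H, 2 lo: H, 3 ga: H, 4 to: H, 5 lo: H, 6 fun H.
  Heavy syllables in the domain: 1, 2, 3, 4, 5, 6. The leftmost is syllable 1 (lif).
  → primary stress on syllable 1.
Suffixed `lif.lo:.ga:.to:.lo:.fun.fe.to` (8 syllables):
  The final syllable (8, to) is extrametrical; the stress domain is syllables 1–7.
  Weights: 1 lif H, 2 lo: H, 3 ga: H, 4 to: H, 5 lo: H, 6 fun H, 7 fe L.
  Heavy syllables in the domain: 1, 2, 3, 4, 5, 6. The leftmost is syllable 1 (lif).
  → primary stress on syllable 1.

no: stays on 1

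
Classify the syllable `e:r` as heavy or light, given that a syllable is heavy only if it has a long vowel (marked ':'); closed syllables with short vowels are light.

heavy

`e:r`: long vowel, closed (coda /r/). Long vowel → heavy.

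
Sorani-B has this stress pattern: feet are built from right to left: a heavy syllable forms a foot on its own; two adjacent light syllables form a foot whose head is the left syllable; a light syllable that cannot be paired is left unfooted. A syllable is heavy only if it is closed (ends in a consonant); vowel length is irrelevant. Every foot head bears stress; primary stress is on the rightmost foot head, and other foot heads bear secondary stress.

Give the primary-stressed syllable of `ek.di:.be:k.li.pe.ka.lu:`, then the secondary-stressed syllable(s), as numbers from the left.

primary 6, secondary 1, 3, 4

Weights: 1 ek H, 2 di: L, 3 be:k H, 4 li L, 5 pe L, 6 ka L, 7 lu: L.
Parse right to left (heavy = foot alone; LL = one foot; stranded L unfooted): (ˈek) di: (ˈbe:k) (ˈli.pe) (ˈka.lu:).
Foot heads: 1, 3, 4, 6.
Primary stress on the rightmost head = syllable 6.
Secondary stress on 1, 3, 4: ˌek.di:.ˌbe:k.ˌli.pe.ˈka.lu:.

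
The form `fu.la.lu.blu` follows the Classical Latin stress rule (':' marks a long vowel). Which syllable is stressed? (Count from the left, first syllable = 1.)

Classical Latin: stress the penult if heavy (long vowel or closed), else the antepenult.
Weights: 2 la L, 3 lu L, 4 blu L.
The penult (syllable 3, lu) is light, so stress falls on the antepenult (syllable 2, la).
Stress on syllable 2: fu.ˈla.lu.blu.

2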